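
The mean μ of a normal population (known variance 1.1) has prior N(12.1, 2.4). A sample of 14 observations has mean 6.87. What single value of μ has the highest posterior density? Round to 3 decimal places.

Posterior for μ is Normal. Precision-weighted mean: (1/2.4·12.1 + 14/1.1·6.87) / (1/2.4 + 14/1.1) = 7.036.
A Normal posterior is symmetric, so mode = mean.
This is the posterior mode — the MAP estimate.

7.036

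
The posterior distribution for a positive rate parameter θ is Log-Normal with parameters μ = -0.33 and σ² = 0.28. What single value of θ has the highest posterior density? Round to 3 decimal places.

Mode = exp(μ − σ²) = exp(-0.61) = 0.543.
Mean = exp(μ + σ²/2) = exp(-0.190) = 0.827.
This is the posterior mode — the MAP estimate.

0.543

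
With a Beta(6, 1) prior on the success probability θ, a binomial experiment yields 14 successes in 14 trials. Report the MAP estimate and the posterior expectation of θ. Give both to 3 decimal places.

Posterior: Beta(6+14, 1+0) = Beta(20, 1).
Since β = 1 ≤ 1 and α > 1, the Beta density is monotone increasing on [0,1]; the mode is at 1.
Mean = 20/(20+1) = 0.952.

MAP estimate = 1.000, posterior expectation = 0.952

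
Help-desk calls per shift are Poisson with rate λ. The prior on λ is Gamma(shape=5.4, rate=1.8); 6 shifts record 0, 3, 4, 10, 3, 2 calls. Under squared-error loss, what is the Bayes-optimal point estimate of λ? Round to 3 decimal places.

3.513

Σ counts = 22. Posterior: Gamma(shape = 5.4+22 = 27.4, rate = 1.8+6 = 7.8).
Mode = (α−1)/β = 26.4/7.8 = 3.385.
Mean = α/β = 27.4/7.8 = 3.513.
Squared-error loss ⇒ the optimal estimator is the posterior mean.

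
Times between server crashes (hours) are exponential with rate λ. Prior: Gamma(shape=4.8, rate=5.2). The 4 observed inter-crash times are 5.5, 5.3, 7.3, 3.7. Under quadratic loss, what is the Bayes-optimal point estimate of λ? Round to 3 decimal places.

0.326

Σ times = 21.8. Posterior: Gamma(shape = 4.8+4 = 8.8, rate = 5.2+21.8 = 27.0).
Mode = (α−1)/β = 7.8/27.0 = 0.289.
Mean = α/β = 8.8/27.0 = 0.326.
Quadratic loss ⇒ the optimal estimator is the posterior mean.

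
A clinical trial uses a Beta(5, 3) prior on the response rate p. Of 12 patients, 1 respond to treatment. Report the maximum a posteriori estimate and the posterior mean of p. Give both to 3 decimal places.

MAP = 0.278; posterior mean = 0.300

Posterior: Beta(5+1, 3+11) = Beta(6, 14).
Mode = (6−1)/(6+14−2) = 5/18 = 0.278.
Mean = 6/(6+14) = 6/20 = 0.300.
Mean > mode: the posterior has a right tail.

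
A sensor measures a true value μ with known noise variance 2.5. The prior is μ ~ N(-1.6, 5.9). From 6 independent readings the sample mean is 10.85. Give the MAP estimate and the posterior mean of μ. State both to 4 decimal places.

Posterior for μ is Normal. Precision-weighted mean: (1/5.9·-1.6 + 6/2.5·10.85) / (1/5.9 + 6/2.5) = 10.0288.
A Normal posterior is symmetric, so mode = mean.

MAP = 10.0288, posterior mean = 10.0288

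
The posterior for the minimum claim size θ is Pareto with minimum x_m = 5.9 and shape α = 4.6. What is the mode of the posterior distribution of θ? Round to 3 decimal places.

5.900

The Pareto density is strictly decreasing on [x_m, ∞), so the mode is x_m = 5.900.
Mean = α·x_m/(α−1) = 4.6·5.9/3.6 = 7.539.
This is the posterior mode — the MAP estimate.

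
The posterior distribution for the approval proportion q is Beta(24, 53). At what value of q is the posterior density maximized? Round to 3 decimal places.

Mode = (24−1)/(24+53−2) = 23/75 = 0.307.
Mean = 24/(24+53) = 24/77 = 0.312.
This is the posterior mode — the MAP estimate.

0.307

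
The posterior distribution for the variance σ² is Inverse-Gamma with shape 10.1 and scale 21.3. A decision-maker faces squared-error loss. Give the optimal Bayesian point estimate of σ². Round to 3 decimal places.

Mode = β/(α+1) = 21.3/11.1 = 1.919.
Mean = β/(α−1) = 21.3/9.1 = 2.341.
Squared-error loss ⇒ the optimal estimator is the posterior mean.

2.341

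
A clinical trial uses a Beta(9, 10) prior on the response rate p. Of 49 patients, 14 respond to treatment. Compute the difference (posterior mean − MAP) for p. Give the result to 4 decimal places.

Posterior: Beta(9+14, 10+35) = Beta(23, 45).
Mode = (23−1)/(23+45−2) = 22/66 = 0.3333.
Mean = 23/(23+45) = 23/68 = 0.3382.
Difference = 0.3382 − 0.3333 = 0.0049.

0.0049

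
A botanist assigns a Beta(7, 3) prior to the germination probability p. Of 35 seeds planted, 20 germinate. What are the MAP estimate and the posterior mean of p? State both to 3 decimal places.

MAP = 0.605; posterior mean = 0.600

Posterior: Beta(7+20, 3+15) = Beta(27, 18).
Mode = (27−1)/(27+18−2) = 26/43 = 0.605.
Mean = 27/(27+18) = 27/45 = 0.600.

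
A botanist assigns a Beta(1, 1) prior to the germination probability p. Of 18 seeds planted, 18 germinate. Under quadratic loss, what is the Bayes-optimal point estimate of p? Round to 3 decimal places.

Posterior: Beta(1+18, 1+0) = Beta(19, 1).
Since β = 1 ≤ 1 and α > 1, the Beta density is monotone increasing on [0,1]; the mode is at 1.
Mean = 19/(19+1) = 0.950.
Quadratic loss ⇒ the optimal estimator is the posterior mean.

0.950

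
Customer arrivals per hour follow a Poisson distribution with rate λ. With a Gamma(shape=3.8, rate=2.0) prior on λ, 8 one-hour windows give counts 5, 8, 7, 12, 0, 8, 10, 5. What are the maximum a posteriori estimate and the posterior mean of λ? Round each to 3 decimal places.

maximum a posteriori estimate = 5.780, posterior mean = 5.880

Σ counts = 55. Posterior: Gamma(shape = 3.8+55 = 58.8, rate = 2.0+8 = 10.0).
Mode = (α−1)/β = 57.8/10.0 = 5.780.
Mean = α/β = 58.8/10.0 = 5.880.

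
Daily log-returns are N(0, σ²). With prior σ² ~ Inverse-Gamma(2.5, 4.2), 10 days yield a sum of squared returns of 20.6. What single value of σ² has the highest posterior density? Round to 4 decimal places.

1.7059

Posterior: Inverse-Gamma(shape = 2.5+10/2 = 7.5, scale = 4.2+20.6/2 = 14.5).
Mode = β/(α+1) = 14.5/8.5 = 1.7059.
Mean = β/(α−1) = 14.5/6.5 = 2.2308.
This is the posterior mode — the MAP estimate.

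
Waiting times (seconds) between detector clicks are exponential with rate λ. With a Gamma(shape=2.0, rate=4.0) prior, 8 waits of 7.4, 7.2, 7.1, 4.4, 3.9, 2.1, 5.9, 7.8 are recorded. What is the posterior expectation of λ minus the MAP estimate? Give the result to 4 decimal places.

0.0201

Σ times = 45.8. Posterior: Gamma(shape = 2.0+8 = 10.0, rate = 4.0+45.8 = 49.8).
Mode = (α−1)/β = 9.0/49.8 = 0.1807.
Mean = α/β = 10.0/49.8 = 0.2008.
Difference = 0.2008 − 0.1807 = 0.0201.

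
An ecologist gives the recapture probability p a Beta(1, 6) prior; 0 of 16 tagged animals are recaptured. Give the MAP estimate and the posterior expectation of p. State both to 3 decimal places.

p_MAP = 0.000, E[p|data] = 0.043

Posterior: Beta(1+0, 6+16) = Beta(1, 22).
Since α = 1 ≤ 1 and β > 1, the Beta density is monotone decreasing on [0,1]; the mode is at 0.
Mean = 1/(1+22) = 0.043.
Right-skewed posterior ⇒ mode < mean.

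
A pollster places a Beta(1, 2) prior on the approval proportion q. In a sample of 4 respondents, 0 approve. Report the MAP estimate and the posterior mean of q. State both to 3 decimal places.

MAP estimate = 0.000, posterior mean = 0.143

Posterior: Beta(1+0, 2+4) = Beta(1, 6).
Since α = 1 ≤ 1 and β > 1, the Beta density is monotone decreasing on [0,1]; the mode is at 0.
Mean = 1/(1+6) = 0.143.
The posterior is right-skewed, so the mean exceeds the mode.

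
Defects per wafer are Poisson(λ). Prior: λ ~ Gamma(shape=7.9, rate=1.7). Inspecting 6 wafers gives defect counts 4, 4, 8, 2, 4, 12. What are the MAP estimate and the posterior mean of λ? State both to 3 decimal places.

Σ counts = 34. Posterior: Gamma(shape = 7.9+34 = 41.9, rate = 1.7+6 = 7.7).
Mode = (α−1)/β = 40.9/7.7 = 5.312.
Mean = α/β = 41.9/7.7 = 5.442.

λ_MAP = 5.312, E[λ|data] = 5.442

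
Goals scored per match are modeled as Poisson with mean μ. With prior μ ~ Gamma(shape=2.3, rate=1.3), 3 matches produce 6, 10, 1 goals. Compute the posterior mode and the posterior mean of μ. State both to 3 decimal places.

MAP = 4.256, posterior mean = 4.488

Σ counts = 17. Posterior: Gamma(shape = 2.3+17 = 19.3, rate = 1.3+3 = 4.3).
Mode = (α−1)/β = 18.3/4.3 = 4.256.
Mean = α/β = 19.3/4.3 = 4.488.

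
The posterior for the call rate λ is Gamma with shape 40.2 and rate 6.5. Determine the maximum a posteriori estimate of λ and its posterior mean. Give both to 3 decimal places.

MAP = 6.031; posterior mean = 6.185

Mode = (α−1)/β = 39.2/6.5 = 6.031.
Mean = α/β = 40.2/6.5 = 6.185.
The posterior is right-skewed, so the mean exceeds the mode.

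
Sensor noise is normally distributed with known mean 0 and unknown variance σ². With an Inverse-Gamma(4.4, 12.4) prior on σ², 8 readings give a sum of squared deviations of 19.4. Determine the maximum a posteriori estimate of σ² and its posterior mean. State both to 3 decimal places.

maximum a posteriori estimate = 2.351, posterior mean = 2.986

Posterior: Inverse-Gamma(shape = 4.4+8/2 = 8.4, scale = 12.4+19.4/2 = 22.1).
Mode = β/(α+1) = 22.1/9.4 = 2.351.
Mean = β/(α−1) = 22.1/7.4 = 2.986.
The mean is pulled above the mode by the posterior's right skew.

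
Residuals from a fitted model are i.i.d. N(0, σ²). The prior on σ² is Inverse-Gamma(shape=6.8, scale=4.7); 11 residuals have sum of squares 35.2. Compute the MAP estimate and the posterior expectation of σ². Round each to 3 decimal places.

Posterior: Inverse-Gamma(shape = 6.8+11/2 = 12.3, scale = 4.7+35.2/2 = 22.3).
Mode = β/(α+1) = 22.3/13.3 = 1.677.
Mean = β/(α−1) = 22.3/11.3 = 1.973.
The posterior is right-skewed, so the mean exceeds the mode.

σ²_MAP = 1.677, E[σ²|data] = 1.973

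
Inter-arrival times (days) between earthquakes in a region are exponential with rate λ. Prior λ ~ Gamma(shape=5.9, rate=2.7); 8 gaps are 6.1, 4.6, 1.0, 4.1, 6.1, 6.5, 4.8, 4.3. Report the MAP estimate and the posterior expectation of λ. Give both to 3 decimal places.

MAP = 0.321; posterior mean = 0.346

Σ times = 37.5. Posterior: Gamma(shape = 5.9+8 = 13.9, rate = 2.7+37.5 = 40.2).
Mode = (α−1)/β = 12.9/40.2 = 0.321.
Mean = α/β = 13.9/40.2 = 0.346.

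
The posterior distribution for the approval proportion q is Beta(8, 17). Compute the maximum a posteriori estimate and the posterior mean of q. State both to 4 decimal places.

q_MAP = 0.3043, E[q|data] = 0.3200

Mode = (8−1)/(8+17−2) = 7/23 = 0.3043.
Mean = 8/(8+17) = 8/25 = 0.3200.
Right-skewed posterior ⇒ mode < mean.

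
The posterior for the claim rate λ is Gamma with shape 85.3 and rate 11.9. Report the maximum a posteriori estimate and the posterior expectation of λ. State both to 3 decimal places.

maximum a posteriori estimate = 7.084, posterior expectation = 7.168

Mode = (α−1)/β = 84.3/11.9 = 7.084.
Mean = α/β = 85.3/11.9 = 7.168.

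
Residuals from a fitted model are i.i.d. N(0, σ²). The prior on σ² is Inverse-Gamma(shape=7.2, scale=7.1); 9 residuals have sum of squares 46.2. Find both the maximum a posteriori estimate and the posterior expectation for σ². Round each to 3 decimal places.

Posterior: Inverse-Gamma(shape = 7.2+9/2 = 11.7, scale = 7.1+46.2/2 = 30.2).
Mode = β/(α+1) = 30.2/12.7 = 2.378.
Mean = β/(α−1) = 30.2/10.7 = 2.822.

MAP: 2.378. Posterior mean: 2.822.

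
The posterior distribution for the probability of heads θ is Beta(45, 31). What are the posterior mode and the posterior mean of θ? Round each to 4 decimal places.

MAP = 0.5946, posterior mean = 0.5921

Mode = (45−1)/(45+31−2) = 44/74 = 0.5946.
Mean = 45/(45+31) = 45/76 = 0.5921.
Left-skewed posterior ⇒ mean < mode.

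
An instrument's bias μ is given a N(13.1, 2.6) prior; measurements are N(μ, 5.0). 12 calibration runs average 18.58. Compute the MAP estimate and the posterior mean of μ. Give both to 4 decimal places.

Posterior for μ is Normal. Precision-weighted mean: (1/2.6·13.1 + 12/5.0·18.58) / (1/2.6 + 12/5.0) = 17.8231.
A Normal posterior is symmetric, so mode = mean.

MAP = 17.8231, posterior mean = 17.8231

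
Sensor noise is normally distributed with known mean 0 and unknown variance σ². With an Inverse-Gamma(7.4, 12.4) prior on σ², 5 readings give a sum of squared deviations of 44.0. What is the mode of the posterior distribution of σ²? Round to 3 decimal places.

3.156

Posterior: Inverse-Gamma(shape = 7.4+5/2 = 9.9, scale = 12.4+44.0/2 = 34.4).
Mode = β/(α+1) = 34.4/10.9 = 3.156.
Mean = β/(α−1) = 34.4/8.9 = 3.865.
This is the posterior mode — the MAP estimate.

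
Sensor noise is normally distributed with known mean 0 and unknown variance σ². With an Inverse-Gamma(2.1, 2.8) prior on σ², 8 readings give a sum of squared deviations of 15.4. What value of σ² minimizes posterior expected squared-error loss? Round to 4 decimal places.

2.0588

Posterior: Inverse-Gamma(shape = 2.1+8/2 = 6.1, scale = 2.8+15.4/2 = 10.5).
Mode = β/(α+1) = 10.5/7.1 = 1.4789.
Mean = β/(α−1) = 10.5/5.1 = 2.0588.
Squared-error loss ⇒ the optimal estimator is the posterior mean.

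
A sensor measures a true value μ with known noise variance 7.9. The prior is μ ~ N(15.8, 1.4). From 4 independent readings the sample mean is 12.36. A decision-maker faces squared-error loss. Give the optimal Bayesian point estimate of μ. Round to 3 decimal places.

Posterior for μ is Normal. Precision-weighted mean: (1/1.4·15.8 + 4/7.9·12.36) / (1/1.4 + 4/7.9) = 14.373.
A Normal posterior is symmetric, so mode = mean.
Squared-error loss ⇒ the optimal estimator is the posterior mean.

14.373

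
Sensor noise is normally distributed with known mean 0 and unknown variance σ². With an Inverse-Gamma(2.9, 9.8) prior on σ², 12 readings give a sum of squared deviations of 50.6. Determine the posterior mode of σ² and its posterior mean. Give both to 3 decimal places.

MAP = 3.545, posterior mean = 4.443

Posterior: Inverse-Gamma(shape = 2.9+12/2 = 8.9, scale = 9.8+50.6/2 = 35.1).
Mode = β/(α+1) = 35.1/9.9 = 3.545.
Mean = β/(α−1) = 35.1/7.9 = 4.443.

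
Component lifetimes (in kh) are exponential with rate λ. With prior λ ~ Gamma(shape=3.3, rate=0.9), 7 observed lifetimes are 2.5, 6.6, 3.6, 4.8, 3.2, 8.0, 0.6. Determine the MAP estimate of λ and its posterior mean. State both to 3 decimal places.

Σ times = 29.3. Posterior: Gamma(shape = 3.3+7 = 10.3, rate = 0.9+29.3 = 30.2).
Mode = (α−1)/β = 9.3/30.2 = 0.308.
Mean = α/β = 10.3/30.2 = 0.341.

MAP = 0.308; posterior mean = 0.341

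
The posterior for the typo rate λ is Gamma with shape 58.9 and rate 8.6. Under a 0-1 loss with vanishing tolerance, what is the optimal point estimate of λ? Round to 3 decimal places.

Mode = (α−1)/β = 57.9/8.6 = 6.733.
Mean = α/β = 58.9/8.6 = 6.849.
This is the posterior mode — the MAP estimate.

6.733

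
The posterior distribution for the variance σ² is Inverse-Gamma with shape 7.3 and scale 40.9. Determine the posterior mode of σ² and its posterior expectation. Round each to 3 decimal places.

MAP = 4.928, posterior mean = 6.492

Mode = β/(α+1) = 40.9/8.3 = 4.928.
Mean = β/(α−1) = 40.9/6.3 = 6.492.
The mean is pulled above the mode by the posterior's right skew.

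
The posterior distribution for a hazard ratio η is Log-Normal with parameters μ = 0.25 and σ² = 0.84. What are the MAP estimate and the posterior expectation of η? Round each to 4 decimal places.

MAP = 0.5543; posterior mean = 1.9542

Mode = exp(μ − σ²) = exp(-0.59) = 0.5543.
Mean = exp(μ + σ²/2) = exp(0.670) = 1.9542.
The posterior is right-skewed, so the mean exceeds the mode.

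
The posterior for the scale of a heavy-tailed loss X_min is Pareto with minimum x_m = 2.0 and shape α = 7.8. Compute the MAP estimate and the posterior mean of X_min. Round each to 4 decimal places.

The Pareto density is strictly decreasing on [x_m, ∞), so the mode is x_m = 2.0000.
Mean = α·x_m/(α−1) = 7.8·2.0/6.8 = 2.2941.

MAP = 2.0000; posterior mean = 2.2941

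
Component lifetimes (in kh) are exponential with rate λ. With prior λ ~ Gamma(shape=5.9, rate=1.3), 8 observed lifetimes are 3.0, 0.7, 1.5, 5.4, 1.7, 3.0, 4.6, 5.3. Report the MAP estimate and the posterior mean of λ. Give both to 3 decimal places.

λ_MAP = 0.487, E[λ|data] = 0.525

Σ times = 25.2. Posterior: Gamma(shape = 5.9+8 = 13.9, rate = 1.3+25.2 = 26.5).
Mode = (α−1)/β = 12.9/26.5 = 0.487.
Mean = α/β = 13.9/26.5 = 0.525.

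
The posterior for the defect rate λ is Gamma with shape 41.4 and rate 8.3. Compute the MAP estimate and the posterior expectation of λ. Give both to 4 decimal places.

Mode = (α−1)/β = 40.4/8.3 = 4.8675.
Mean = α/β = 41.4/8.3 = 4.9880.
Right-skewed posterior ⇒ mode < mean.

MAP = 4.8675; posterior mean = 4.9880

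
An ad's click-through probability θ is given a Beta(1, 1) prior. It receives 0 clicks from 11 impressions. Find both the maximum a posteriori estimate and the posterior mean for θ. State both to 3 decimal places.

Posterior: Beta(1+0, 1+11) = Beta(1, 12).
Since α = 1 ≤ 1 and β > 1, the Beta density is monotone decreasing on [0,1]; the mode is at 0.
Mean = 1/(1+12) = 0.077.

MAP: 0.000. Posterior mean: 0.077.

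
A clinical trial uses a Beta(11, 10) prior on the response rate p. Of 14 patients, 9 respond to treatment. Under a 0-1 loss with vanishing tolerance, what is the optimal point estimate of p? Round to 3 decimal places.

Posterior: Beta(11+9, 10+5) = Beta(20, 15).
Mode = (20−1)/(20+15−2) = 19/33 = 0.576.
Mean = 20/(20+15) = 20/35 = 0.571.
This is the posterior mode — the MAP estimate.

0.576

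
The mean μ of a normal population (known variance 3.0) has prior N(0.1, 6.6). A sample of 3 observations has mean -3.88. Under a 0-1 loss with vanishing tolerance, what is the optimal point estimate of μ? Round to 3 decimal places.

Posterior for μ is Normal. Precision-weighted mean: (1/6.6·0.1 + 3/3.0·-3.88) / (1/6.6 + 3/3.0) = -3.356.
A Normal posterior is symmetric, so mode = mean.
This is the posterior mode — the MAP estimate.

-3.356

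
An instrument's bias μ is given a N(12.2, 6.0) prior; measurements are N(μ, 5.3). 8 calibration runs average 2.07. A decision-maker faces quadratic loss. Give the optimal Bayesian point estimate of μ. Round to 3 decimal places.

Posterior for μ is Normal. Precision-weighted mean: (1/6.0·12.2 + 8/5.3·2.07) / (1/6.0 + 8/5.3) = 3.077.
A Normal posterior is symmetric, so mode = mean.
Quadratic loss ⇒ the optimal estimator is the posterior mean.

3.077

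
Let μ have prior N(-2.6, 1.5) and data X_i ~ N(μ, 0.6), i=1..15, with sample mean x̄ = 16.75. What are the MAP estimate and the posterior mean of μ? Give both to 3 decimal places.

μ_MAP = 16.247, E[μ|data] = 16.247

Posterior for μ is Normal. Precision-weighted mean: (1/1.5·-2.6 + 15/0.6·16.75) / (1/1.5 + 15/0.6) = 16.247.
A Normal posterior is symmetric, so mode = mean.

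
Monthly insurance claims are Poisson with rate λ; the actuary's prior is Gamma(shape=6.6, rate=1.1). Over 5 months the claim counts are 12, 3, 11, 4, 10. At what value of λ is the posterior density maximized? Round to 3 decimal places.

7.475

Σ counts = 40. Posterior: Gamma(shape = 6.6+40 = 46.6, rate = 1.1+5 = 6.1).
Mode = (α−1)/β = 45.6/6.1 = 7.475.
Mean = α/β = 46.6/6.1 = 7.639.
This is the posterior mode — the MAP estimate.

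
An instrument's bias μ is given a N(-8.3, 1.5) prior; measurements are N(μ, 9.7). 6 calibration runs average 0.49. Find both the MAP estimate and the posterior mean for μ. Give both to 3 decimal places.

Posterior for μ is Normal. Precision-weighted mean: (1/1.5·-8.3 + 6/9.7·0.49) / (1/1.5 + 6/9.7) = -4.070.
A Normal posterior is symmetric, so mode = mean.

μ_MAP = -4.070, E[μ|data] = -4.070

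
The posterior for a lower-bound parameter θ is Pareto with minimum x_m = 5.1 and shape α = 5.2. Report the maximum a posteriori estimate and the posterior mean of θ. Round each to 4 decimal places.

MAP = 5.1000, posterior mean = 6.3143

The Pareto density is strictly decreasing on [x_m, ∞), so the mode is x_m = 5.1000.
Mean = α·x_m/(α−1) = 5.2·5.1/4.2 = 6.3143.
The posterior is right-skewed, so the mean exceeds the mode.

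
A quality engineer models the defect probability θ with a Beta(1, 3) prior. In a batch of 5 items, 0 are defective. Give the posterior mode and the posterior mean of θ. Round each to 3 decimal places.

posterior mode = 0.000, posterior mean = 0.111

Posterior: Beta(1+0, 3+5) = Beta(1, 8).
Since α = 1 ≤ 1 and β > 1, the Beta density is monotone decreasing on [0,1]; the mode is at 0.
Mean = 1/(1+8) = 0.111.
Mean > mode: the posterior has a right tail.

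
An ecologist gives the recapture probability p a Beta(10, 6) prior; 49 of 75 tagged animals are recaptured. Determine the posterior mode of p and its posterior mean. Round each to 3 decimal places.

posterior mode = 0.652, posterior mean = 0.648

Posterior: Beta(10+49, 6+26) = Beta(59, 32).
Mode = (59−1)/(59+32−2) = 58/89 = 0.652.
Mean = 59/(59+32) = 59/91 = 0.648.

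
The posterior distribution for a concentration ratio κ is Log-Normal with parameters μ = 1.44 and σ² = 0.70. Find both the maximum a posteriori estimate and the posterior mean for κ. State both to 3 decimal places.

MAP = 2.096; posterior mean = 5.989

Mode = exp(μ − σ²) = exp(0.74) = 2.096.
Mean = exp(μ + σ²/2) = exp(1.790) = 5.989.
Right-skewed posterior ⇒ mode < mean.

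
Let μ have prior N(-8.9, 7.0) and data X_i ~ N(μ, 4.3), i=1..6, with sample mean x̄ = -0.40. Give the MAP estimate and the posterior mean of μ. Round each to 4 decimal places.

Posterior for μ is Normal. Precision-weighted mean: (1/7.0·-8.9 + 6/4.3·-0.40) / (1/7.0 + 6/4.3) = -1.1894.
A Normal posterior is symmetric, so mode = mean.

MAP: -1.1894. Posterior mean: -1.1894.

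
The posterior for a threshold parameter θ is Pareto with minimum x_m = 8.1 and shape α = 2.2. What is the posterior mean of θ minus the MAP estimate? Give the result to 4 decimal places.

The Pareto density is strictly decreasing on [x_m, ∞), so the mode is x_m = 8.1000.
Mean = α·x_m/(α−1) = 2.2·8.1/1.2 = 14.8500.
Difference = 14.8500 − 8.1000 = 6.7500.

6.7500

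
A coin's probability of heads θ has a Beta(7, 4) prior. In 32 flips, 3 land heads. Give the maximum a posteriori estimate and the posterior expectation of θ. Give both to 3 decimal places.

Posterior: Beta(7+3, 4+29) = Beta(10, 33).
Mode = (10−1)/(10+33−2) = 9/41 = 0.220.
Mean = 10/(10+33) = 10/43 = 0.233.
Right-skewed posterior ⇒ mode < mean.

MAP = 0.220, posterior mean = 0.233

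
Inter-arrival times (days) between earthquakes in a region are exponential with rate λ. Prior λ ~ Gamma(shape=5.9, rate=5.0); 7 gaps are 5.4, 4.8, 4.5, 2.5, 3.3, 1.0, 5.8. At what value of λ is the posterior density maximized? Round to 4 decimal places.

0.3684

Σ times = 27.3. Posterior: Gamma(shape = 5.9+7 = 12.9, rate = 5.0+27.3 = 32.3).
Mode = (α−1)/β = 11.9/32.3 = 0.3684.
Mean = α/β = 12.9/32.3 = 0.3994.
This is the posterior mode — the MAP estimate.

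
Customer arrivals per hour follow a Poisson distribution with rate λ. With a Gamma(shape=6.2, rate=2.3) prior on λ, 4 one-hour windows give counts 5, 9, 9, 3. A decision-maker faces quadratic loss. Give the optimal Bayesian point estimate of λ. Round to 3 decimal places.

Σ counts = 26. Posterior: Gamma(shape = 6.2+26 = 32.2, rate = 2.3+4 = 6.3).
Mode = (α−1)/β = 31.2/6.3 = 4.952.
Mean = α/β = 32.2/6.3 = 5.111.
Quadratic loss ⇒ the optimal estimator is the posterior mean.

5.111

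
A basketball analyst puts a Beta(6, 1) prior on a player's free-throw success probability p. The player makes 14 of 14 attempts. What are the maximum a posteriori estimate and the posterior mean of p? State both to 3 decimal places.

maximum a posteriori estimate = 1.000, posterior mean = 0.952

Posterior: Beta(6+14, 1+0) = Beta(20, 1).
Since β = 1 ≤ 1 and α > 1, the Beta density is monotone increasing on [0,1]; the mode is at 1.
Mean = 20/(20+1) = 0.952.
Mode > mean: the posterior has a left tail.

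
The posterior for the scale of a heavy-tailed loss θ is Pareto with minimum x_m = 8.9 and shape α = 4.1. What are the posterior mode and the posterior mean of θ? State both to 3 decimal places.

MAP = 8.900, posterior mean = 11.771

The Pareto density is strictly decreasing on [x_m, ∞), so the mode is x_m = 8.900.
Mean = α·x_m/(α−1) = 4.1·8.9/3.1 = 11.771.
The mean is pulled above the mode by the posterior's right skew.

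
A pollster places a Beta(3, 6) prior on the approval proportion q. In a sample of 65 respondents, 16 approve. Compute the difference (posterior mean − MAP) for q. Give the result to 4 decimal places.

0.0068

Posterior: Beta(3+16, 6+49) = Beta(19, 55).
Mode = (19−1)/(19+55−2) = 18/72 = 0.2500.
Mean = 19/(19+55) = 19/74 = 0.2568.
Difference = 0.2568 − 0.2500 = 0.0068.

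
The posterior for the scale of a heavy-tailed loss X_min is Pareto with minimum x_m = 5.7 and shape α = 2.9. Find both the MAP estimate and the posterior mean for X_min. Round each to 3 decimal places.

MAP = 5.700, posterior mean = 8.700

The Pareto density is strictly decreasing on [x_m, ∞), so the mode is x_m = 5.700.
Mean = α·x_m/(α−1) = 2.9·5.7/1.9 = 8.700.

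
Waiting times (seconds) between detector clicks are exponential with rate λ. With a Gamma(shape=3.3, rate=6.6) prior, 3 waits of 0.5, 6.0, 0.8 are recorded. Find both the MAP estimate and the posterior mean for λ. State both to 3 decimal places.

MAP: 0.381. Posterior mean: 0.453.

Σ times = 7.3. Posterior: Gamma(shape = 3.3+3 = 6.3, rate = 6.6+7.3 = 13.9).
Mode = (α−1)/β = 5.3/13.9 = 0.381.
Mean = α/β = 6.3/13.9 = 0.453.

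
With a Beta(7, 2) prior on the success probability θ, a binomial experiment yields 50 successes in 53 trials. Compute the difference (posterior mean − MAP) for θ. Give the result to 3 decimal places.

Posterior: Beta(7+50, 2+3) = Beta(57, 5).
Mode = (57−1)/(57+5−2) = 56/60 = 0.933.
Mean = 57/(57+5) = 57/62 = 0.919.
Difference = 0.919 − 0.933 = -0.014.

-0.014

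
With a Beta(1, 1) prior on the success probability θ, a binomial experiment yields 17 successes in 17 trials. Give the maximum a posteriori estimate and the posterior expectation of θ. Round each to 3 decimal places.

MAP: 1.000. Posterior mean: 0.947.

Posterior: Beta(1+17, 1+0) = Beta(18, 1).
Since β = 1 ≤ 1 and α > 1, the Beta density is monotone increasing on [0,1]; the mode is at 1.
Mean = 18/(18+1) = 0.947.
Mode > mean: the posterior has a left tail.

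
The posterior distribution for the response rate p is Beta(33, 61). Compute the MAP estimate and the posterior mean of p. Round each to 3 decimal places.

Mode = (33−1)/(33+61−2) = 32/92 = 0.348.
Mean = 33/(33+61) = 33/94 = 0.351.
The mean is pulled above the mode by the posterior's right skew.

MAP = 0.348, posterior mean = 0.351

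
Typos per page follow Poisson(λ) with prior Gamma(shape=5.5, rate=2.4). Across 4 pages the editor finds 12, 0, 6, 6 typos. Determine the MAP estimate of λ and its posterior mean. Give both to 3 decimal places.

MAP estimate = 4.453, posterior mean = 4.609

Σ counts = 24. Posterior: Gamma(shape = 5.5+24 = 29.5, rate = 2.4+4 = 6.4).
Mode = (α−1)/β = 28.5/6.4 = 4.453.
Mean = α/β = 29.5/6.4 = 4.609.
The posterior is right-skewed, so the mean exceeds the mode.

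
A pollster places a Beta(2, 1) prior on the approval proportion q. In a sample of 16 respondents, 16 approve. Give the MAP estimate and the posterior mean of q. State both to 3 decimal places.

q_MAP = 1.000, E[q|data] = 0.947

Posterior: Beta(2+16, 1+0) = Beta(18, 1).
Since β = 1 ≤ 1 and α > 1, the Beta density is monotone increasing on [0,1]; the mode is at 1.
Mean = 18/(18+1) = 0.947.
Mode > mean: the posterior has a left tail.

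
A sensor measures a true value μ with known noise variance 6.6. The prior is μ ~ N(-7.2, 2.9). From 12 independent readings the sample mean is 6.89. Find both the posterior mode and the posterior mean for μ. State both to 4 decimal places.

μ_MAP = 4.6438, E[μ|data] = 4.6438

Posterior for μ is Normal. Precision-weighted mean: (1/2.9·-7.2 + 12/6.6·6.89) / (1/2.9 + 12/6.6) = 4.6438.
A Normal posterior is symmetric, so mode = mean.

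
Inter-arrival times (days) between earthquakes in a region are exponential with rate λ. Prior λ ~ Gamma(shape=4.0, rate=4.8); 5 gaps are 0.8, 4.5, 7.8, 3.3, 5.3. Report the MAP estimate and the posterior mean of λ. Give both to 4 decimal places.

MAP = 0.3019, posterior mean = 0.3396

Σ times = 21.7. Posterior: Gamma(shape = 4.0+5 = 9.0, rate = 4.8+21.7 = 26.5).
Mode = (α−1)/β = 8.0/26.5 = 0.3019.
Mean = α/β = 9.0/26.5 = 0.3396.
Right-skewed posterior ⇒ mode < mean.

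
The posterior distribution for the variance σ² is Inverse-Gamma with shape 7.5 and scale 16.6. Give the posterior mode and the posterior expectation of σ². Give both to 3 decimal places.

Mode = β/(α+1) = 16.6/8.5 = 1.953.
Mean = β/(α−1) = 16.6/6.5 = 2.554.
The posterior is right-skewed, so the mean exceeds the mode.

MAP = 1.953; posterior mean = 2.554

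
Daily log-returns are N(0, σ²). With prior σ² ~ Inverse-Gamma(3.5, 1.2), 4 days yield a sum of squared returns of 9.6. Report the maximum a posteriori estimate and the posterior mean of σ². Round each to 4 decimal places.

maximum a posteriori estimate = 0.9231, posterior mean = 1.3333

Posterior: Inverse-Gamma(shape = 3.5+4/2 = 5.5, scale = 1.2+9.6/2 = 6.0).
Mode = β/(α+1) = 6.0/6.5 = 0.9231.
Mean = β/(α−1) = 6.0/4.5 = 1.3333.
The posterior is right-skewed, so the mean exceeds the mode.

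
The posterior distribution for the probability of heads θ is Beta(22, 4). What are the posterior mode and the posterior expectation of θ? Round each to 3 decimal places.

Mode = (22−1)/(22+4−2) = 21/24 = 0.875.
Mean = 22/(22+4) = 22/26 = 0.846.
The posterior is left-skewed, so the mode exceeds the mean.

MAP: 0.875. Posterior mean: 0.846.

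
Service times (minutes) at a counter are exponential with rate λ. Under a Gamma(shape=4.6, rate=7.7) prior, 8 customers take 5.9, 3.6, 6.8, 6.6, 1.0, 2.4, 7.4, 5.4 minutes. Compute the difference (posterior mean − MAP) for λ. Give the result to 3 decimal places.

Σ times = 39.1. Posterior: Gamma(shape = 4.6+8 = 12.6, rate = 7.7+39.1 = 46.8).
Mode = (α−1)/β = 11.6/46.8 = 0.248.
Mean = α/β = 12.6/46.8 = 0.269.
Difference = 0.269 − 0.248 = 0.021.
The posterior is right-skewed, so the mean exceeds the mode.

0.021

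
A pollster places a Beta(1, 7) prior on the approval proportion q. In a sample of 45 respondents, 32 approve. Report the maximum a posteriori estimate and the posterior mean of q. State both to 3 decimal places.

q_MAP = 0.627, E[q|data] = 0.623

Posterior: Beta(1+32, 7+13) = Beta(33, 20).
Mode = (33−1)/(33+20−2) = 32/51 = 0.627.
Mean = 33/(33+20) = 33/53 = 0.623.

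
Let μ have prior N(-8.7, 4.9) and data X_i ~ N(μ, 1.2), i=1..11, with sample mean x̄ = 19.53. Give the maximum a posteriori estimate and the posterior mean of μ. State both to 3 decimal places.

MAP: 18.915. Posterior mean: 18.915.

Posterior for μ is Normal. Precision-weighted mean: (1/4.9·-8.7 + 11/1.2·19.53) / (1/4.9 + 11/1.2) = 18.915.
A Normal posterior is symmetric, so mode = mean.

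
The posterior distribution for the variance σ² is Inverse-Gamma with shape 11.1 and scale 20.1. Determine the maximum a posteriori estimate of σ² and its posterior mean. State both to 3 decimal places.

MAP: 1.661. Posterior mean: 1.990.

Mode = β/(α+1) = 20.1/12.1 = 1.661.
Mean = β/(α−1) = 20.1/10.1 = 1.990.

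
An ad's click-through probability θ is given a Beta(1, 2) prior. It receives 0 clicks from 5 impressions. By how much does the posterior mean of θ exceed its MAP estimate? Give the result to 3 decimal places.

0.125

Posterior: Beta(1+0, 2+5) = Beta(1, 7).
Since α = 1 ≤ 1 and β > 1, the Beta density is monotone decreasing on [0,1]; the mode is at 0.
Mean = 1/(1+7) = 0.125.
Difference = 0.125 − 0.000 = 0.125.
Mean > mode: the posterior has a right tail.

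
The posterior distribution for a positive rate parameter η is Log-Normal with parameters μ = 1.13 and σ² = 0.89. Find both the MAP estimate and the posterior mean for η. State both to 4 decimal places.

MAP estimate = 1.2712, posterior mean = 4.8307

Mode = exp(μ − σ²) = exp(0.24) = 1.2712.
Mean = exp(μ + σ²/2) = exp(1.575) = 4.8307.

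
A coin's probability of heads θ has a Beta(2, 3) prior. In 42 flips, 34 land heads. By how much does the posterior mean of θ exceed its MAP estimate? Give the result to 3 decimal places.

-0.012

Posterior: Beta(2+34, 3+8) = Beta(36, 11).
Mode = (36−1)/(36+11−2) = 35/45 = 0.778.
Mean = 36/(36+11) = 36/47 = 0.766.
Difference = 0.766 − 0.778 = -0.012.
The posterior is left-skewed, so the mode exceeds the mean.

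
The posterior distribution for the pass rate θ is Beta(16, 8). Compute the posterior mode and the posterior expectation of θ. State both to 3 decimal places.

posterior mode = 0.682, posterior expectation = 0.667

Mode = (16−1)/(16+8−2) = 15/22 = 0.682.
Mean = 16/(16+8) = 16/24 = 0.667.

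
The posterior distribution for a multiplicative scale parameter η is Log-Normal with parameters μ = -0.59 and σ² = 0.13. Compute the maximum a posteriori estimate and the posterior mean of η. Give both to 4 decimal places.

MAP = 0.4868, posterior mean = 0.5916

Mode = exp(μ − σ²) = exp(-0.72) = 0.4868.
Mean = exp(μ + σ²/2) = exp(-0.525) = 0.5916.
Mean > mode: the posterior has a right tail.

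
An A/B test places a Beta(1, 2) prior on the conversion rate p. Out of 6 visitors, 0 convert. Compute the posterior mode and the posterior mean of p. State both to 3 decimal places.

Posterior: Beta(1+0, 2+6) = Beta(1, 8).
Since α = 1 ≤ 1 and β > 1, the Beta density is monotone decreasing on [0,1]; the mode is at 0.
Mean = 1/(1+8) = 0.111.

p_MAP = 0.000, E[p|data] = 0.111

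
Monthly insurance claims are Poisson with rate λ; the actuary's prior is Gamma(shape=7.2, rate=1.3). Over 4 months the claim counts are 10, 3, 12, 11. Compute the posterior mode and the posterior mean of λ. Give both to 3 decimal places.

Σ counts = 36. Posterior: Gamma(shape = 7.2+36 = 43.2, rate = 1.3+4 = 5.3).
Mode = (α−1)/β = 42.2/5.3 = 7.962.
Mean = α/β = 43.2/5.3 = 8.151.
The mean is pulled above the mode by the posterior's right skew.

MAP = 7.962; posterior mean = 8.151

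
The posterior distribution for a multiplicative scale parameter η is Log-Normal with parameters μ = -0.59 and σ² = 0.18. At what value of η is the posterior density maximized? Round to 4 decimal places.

0.4630

Mode = exp(μ − σ²) = exp(-0.77) = 0.4630.
Mean = exp(μ + σ²/2) = exp(-0.500) = 0.6065.
This is the posterior mode — the MAP estimate.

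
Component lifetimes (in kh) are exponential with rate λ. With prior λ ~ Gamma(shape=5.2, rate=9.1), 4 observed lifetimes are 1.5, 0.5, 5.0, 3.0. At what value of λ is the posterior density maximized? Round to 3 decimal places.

0.429

Σ times = 10.0. Posterior: Gamma(shape = 5.2+4 = 9.2, rate = 9.1+10.0 = 19.1).
Mode = (α−1)/β = 8.2/19.1 = 0.429.
Mean = α/β = 9.2/19.1 = 0.482.
This is the posterior mode — the MAP estimate.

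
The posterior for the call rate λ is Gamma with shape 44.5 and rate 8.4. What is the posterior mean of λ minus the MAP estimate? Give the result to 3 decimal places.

Mode = (α−1)/β = 43.5/8.4 = 5.179.
Mean = α/β = 44.5/8.4 = 5.298.
Difference = 5.298 − 5.179 = 0.119.

0.119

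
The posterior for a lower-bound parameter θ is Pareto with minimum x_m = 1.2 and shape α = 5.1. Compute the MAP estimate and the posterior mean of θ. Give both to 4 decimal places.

The Pareto density is strictly decreasing on [x_m, ∞), so the mode is x_m = 1.2000.
Mean = α·x_m/(α−1) = 5.1·1.2/4.1 = 1.4927.
The mean is pulled above the mode by the posterior's right skew.

MAP = 1.2000, posterior mean = 1.4927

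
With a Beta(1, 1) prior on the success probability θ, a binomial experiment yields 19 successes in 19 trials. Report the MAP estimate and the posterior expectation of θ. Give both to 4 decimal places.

Posterior: Beta(1+19, 1+0) = Beta(20, 1).
Since β = 1 ≤ 1 and α > 1, the Beta density is monotone increasing on [0,1]; the mode is at 1.
Mean = 20/(20+1) = 0.9524.

MAP estimate = 1.0000, posterior expectation = 0.9524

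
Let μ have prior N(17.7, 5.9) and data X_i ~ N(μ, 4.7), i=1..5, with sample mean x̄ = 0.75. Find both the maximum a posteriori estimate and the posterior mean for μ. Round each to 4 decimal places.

Posterior for μ is Normal. Precision-weighted mean: (1/5.9·17.7 + 5/4.7·0.75) / (1/5.9 + 5/4.7) = 3.0794.
A Normal posterior is symmetric, so mode = mean.

maximum a posteriori estimate = 3.0794, posterior mean = 3.0794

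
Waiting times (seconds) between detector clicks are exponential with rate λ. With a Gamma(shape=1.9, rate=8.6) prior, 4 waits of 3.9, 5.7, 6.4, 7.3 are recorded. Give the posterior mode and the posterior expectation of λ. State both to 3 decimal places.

posterior mode = 0.154, posterior expectation = 0.185

Σ times = 23.3. Posterior: Gamma(shape = 1.9+4 = 5.9, rate = 8.6+23.3 = 31.9).
Mode = (α−1)/β = 4.9/31.9 = 0.154.
Mean = α/β = 5.9/31.9 = 0.185.
Mean > mode: the posterior has a right tail.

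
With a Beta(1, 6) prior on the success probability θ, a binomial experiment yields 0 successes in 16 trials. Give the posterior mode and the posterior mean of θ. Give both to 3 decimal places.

MAP = 0.000, posterior mean = 0.043

Posterior: Beta(1+0, 6+16) = Beta(1, 22).
Since α = 1 ≤ 1 and β > 1, the Beta density is monotone decreasing on [0,1]; the mode is at 0.
Mean = 1/(1+22) = 0.043.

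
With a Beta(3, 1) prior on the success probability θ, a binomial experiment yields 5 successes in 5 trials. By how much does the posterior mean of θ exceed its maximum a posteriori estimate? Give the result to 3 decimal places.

-0.111

Posterior: Beta(3+5, 1+0) = Beta(8, 1).
Since β = 1 ≤ 1 and α > 1, the Beta density is monotone increasing on [0,1]; the mode is at 1.
Mean = 8/(8+1) = 0.889.
Difference = 0.889 − 1.000 = -0.111.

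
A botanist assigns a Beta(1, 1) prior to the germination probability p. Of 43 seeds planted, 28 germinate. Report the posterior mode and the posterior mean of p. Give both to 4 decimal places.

MAP: 0.6512. Posterior mean: 0.6444.

Posterior: Beta(1+28, 1+15) = Beta(29, 16).
Mode = (29−1)/(29+16−2) = 28/43 = 0.6512.
With a flat prior the MAP equals the MLE, 28/43.
Mean = 29/(29+16) = 29/45 = 0.6444.
Left-skewed posterior ⇒ mean < mode.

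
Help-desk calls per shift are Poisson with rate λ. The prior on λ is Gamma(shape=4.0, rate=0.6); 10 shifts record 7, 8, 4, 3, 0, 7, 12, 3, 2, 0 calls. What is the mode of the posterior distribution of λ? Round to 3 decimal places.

Σ counts = 46. Posterior: Gamma(shape = 4.0+46 = 50.0, rate = 0.6+10 = 10.6).
Mode = (α−1)/β = 49.0/10.6 = 4.623.
Mean = α/β = 50.0/10.6 = 4.717.
This is the posterior mode — the MAP estimate.

4.623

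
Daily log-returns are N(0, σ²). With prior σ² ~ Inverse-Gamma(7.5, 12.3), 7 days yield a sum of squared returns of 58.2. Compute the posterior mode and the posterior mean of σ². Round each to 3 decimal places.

MAP = 3.450; posterior mean = 4.140

Posterior: Inverse-Gamma(shape = 7.5+7/2 = 11.0, scale = 12.3+58.2/2 = 41.4).
Mode = β/(α+1) = 41.4/12.0 = 3.450.
Mean = β/(α−1) = 41.4/10.0 = 4.140.
The posterior is right-skewed, so the mean exceeds the mode.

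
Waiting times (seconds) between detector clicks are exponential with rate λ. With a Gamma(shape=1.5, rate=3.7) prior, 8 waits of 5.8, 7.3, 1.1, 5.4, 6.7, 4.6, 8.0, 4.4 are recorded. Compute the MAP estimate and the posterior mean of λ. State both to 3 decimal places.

λ_MAP = 0.181, E[λ|data] = 0.202

Σ times = 43.3. Posterior: Gamma(shape = 1.5+8 = 9.5, rate = 3.7+43.3 = 47.0).
Mode = (α−1)/β = 8.5/47.0 = 0.181.
Mean = α/β = 9.5/47.0 = 0.202.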